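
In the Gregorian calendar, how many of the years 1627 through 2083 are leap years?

Multiples of 4 in [1627,2083]: 114.
Of those, multiples of 100: 4 (not leap unless ÷400).
Multiples of 400: 1.
Leap years = 114 − 4 + 1 = 111.

111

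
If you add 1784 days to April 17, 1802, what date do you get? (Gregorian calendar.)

+365 (one year) → Apr 17, 1803 (1419 left).
+366 (one year; includes Feb 29, 1804) → Apr 17, 1804 (1053 left).
+365 (one year) → Apr 17, 1805 (688 left).
+365 (one year) → Apr 17, 1806 (323 left).
Apr has 30 days: +14 → May 1, 1806 (309 left).
May has 31 days: +31 → Jun 1, 1806 (278 left).
Jun has 30 days: +30 → Jul 1, 1806 (248 left).
Jul has 31 days: +31 → Aug 1, 1806 (217 left).
Aug has 31 days: +31 → Sep 1, 1806 (186 left).
Sep has 30 days: +30 → Oct 1, 1806 (156 left).
Oct has 31 days: +31 → Nov 1, 1806 (125 left).
Nov has 30 days: +30 → Dec 1, 1806 (95 left).
Dec has 31 days: +31 → Jan 1, 1807 (64 left).
Jan has 31 days: +31 → Feb 1, 1807 (33 left).
Feb has 28 days: +28 → Mar 1, 1807 (5 left).
+5 → Mar 6, 1807.

March 6, 1807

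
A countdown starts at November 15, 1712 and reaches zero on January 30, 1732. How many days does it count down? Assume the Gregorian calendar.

Nov 15, 1712 → Nov 15, 1713: 365 days.
Nov 15, 1713 → Nov 15, 1714: 365 days.
Nov 15, 1714 → Nov 15, 1715: 365 days.
Nov 15, 1715 → Nov 15, 1716: 366 days (Feb 29, 1716 is in that span).
Nov 15, 1716 → Nov 15, 1717: 365 days.
Nov 15, 1717 → Nov 15, 1718: 365 days.
Nov 15, 1718 → Nov 15, 1719: 365 days.
Nov 15, 1719 → Nov 15, 1720: 366 days (Feb 29, 1720 is in that span).
Nov 15, 1720 → Nov 15, 1721: 365 days.
Nov 15, 1721 → Nov 15, 1722: 365 days.
Nov 15, 1722 → Nov 15, 1723: 365 days.
Nov 15, 1723 → Nov 15, 1724: 366 days (Feb 29, 1724 is in that span).
Nov 15, 1724 → Nov 15, 1725: 365 days.
Nov 15, 1725 → Nov 15, 1726: 365 days.
Nov 15, 1726 → Nov 15, 1727: 365 days.
Nov 15, 1727 → Nov 15, 1728: 366 days (Feb 29, 1728 is in that span).
Nov 15, 1728 → Nov 15, 1729: 365 days.
Nov 15, 1729 → Nov 15, 1730: 365 days.
Nov 15, 1730 → Nov 15, 1731: 365 days.
Nov 15, 1731 → Dec 15, 1731: 30 days (November has 30).
Dec 15, 1731 → Jan 15, 1732: 31 days (December has 31).
Jan 15, 1732 → Jan 30, 1732: 15 days.
Total: 7015 days.

7015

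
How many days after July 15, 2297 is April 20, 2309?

4296

Jul 15, 2297 → Jul 15, 2298: 365 days.
Jul 15, 2298 → Jul 15, 2299: 365 days.
Jul 15, 2299 → Jul 15, 2300: 365 days.
Jul 15, 2300 → Jul 15, 2301: 365 days.
Jul 15, 2301 → Jul 15, 2302: 365 days.
Jul 15, 2302 → Jul 15, 2303: 365 days.
Jul 15, 2303 → Jul 15, 2304: 366 days (Feb 29, 2304 is in that span).
Jul 15, 2304 → Jul 15, 2305: 365 days.
Jul 15, 2305 → Jul 15, 2306: 365 days.
Jul 15, 2306 → Jul 15, 2307: 365 days.
Jul 15, 2307 → Jul 15, 2308: 366 days (Feb 29, 2308 is in that span).
Jul 15, 2308 → Aug 15, 2308: 31 days (July has 31).
Aug 15, 2308 → Sep 15, 2308: 31 days (August has 31).
Sep 15, 2308 → Oct 15, 2308: 30 days (September has 30).
Oct 15, 2308 → Nov 15, 2308: 31 days (October has 31).
Nov 15, 2308 → Dec 15, 2308: 30 days (November has 30).
Dec 15, 2308 → Jan 15, 2309: 31 days (December has 31).
Jan 15, 2309 → Feb 15, 2309: 31 days (January has 31).
Feb 15, 2309 → Mar 15, 2309: 28 days (February has 28).
Mar 15, 2309 → Apr 15, 2309: 31 days (March has 31).
Apr 15, 2309 → Apr 20, 2309: 5 days.
Total: 4296 days.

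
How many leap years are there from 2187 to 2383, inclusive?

47

Multiples of 4 in [2187,2383]: 49.
Of those, multiples of 100: 2 (not leap unless ÷400).
Multiples of 400: 0.
Leap years = 49 − 2 + 0 = 47.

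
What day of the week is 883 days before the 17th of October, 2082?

Oct 17, 2082 is a Saturday.
883 mod 7 = 1, so 883 days before a Saturday is Saturday − 1 = Friday.

Friday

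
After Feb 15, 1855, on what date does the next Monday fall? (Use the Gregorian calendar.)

Feb 15, 1855 is a Thursday.
From Thursday to the next Monday is 4 days.
Feb 15, 1855 + 4 = Feb 19, 1855.

February 19, 1855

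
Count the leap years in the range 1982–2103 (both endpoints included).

29

Multiples of 4 in [1982,2103]: 30.
Of those, multiples of 100: 2 (not leap unless ÷400).
Multiples of 400: 1.
Leap years = 30 − 2 + 1 = 29.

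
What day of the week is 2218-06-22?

Doomsday rule: the anchor day for the 2200s is Friday. For year 18: 18÷12 = 1 r 6, and 6÷4 = 1, so 1+6+1 = 8.
Friday + 8 ≡ Saturday — that's 2218's doomsday.
In June the doomsday date is Jun 6.
Jun 22 is 16 days after Jun 6; 16 mod 7 = 2, so Saturday + 2 = Monday.

Monday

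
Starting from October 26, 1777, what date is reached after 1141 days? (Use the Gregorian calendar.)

December 10, 1780

+365 (one year) → Oct 26, 1778 (776 left).
+365 (one year) → Oct 26, 1779 (411 left).
+366 (one year; includes Feb 29, 1780) → Oct 26, 1780 (45 left).
Oct has 31 days: +6 → Nov 1, 1780 (39 left).
Nov has 30 days: +30 → Dec 1, 1780 (9 left).
+9 → Dec 10, 1780.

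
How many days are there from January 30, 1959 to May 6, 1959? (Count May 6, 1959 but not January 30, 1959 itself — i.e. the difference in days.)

96

Jan 30, 1959 → Feb 28, 1959: 29 days (January has 31).
Feb 28, 1959 → Mar 28, 1959: 28 days (February has 28).
Mar 28, 1959 → Apr 28, 1959: 31 days (March has 31).
Apr 28, 1959 → May 6, 1959: 8 days.
Total: 96 days.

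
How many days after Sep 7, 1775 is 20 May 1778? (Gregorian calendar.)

986

Sep 7, 1775 → Sep 7, 1776: 366 days (Feb 29, 1776 is in that span).
Sep 7, 1776 → Sep 7, 1777: 365 days.
Sep 7, 1777 → Oct 7, 1777: 30 days (September has 30).
Oct 7, 1777 → Nov 7, 1777: 31 days (October has 31).
Nov 7, 1777 → Dec 7, 1777: 30 days (November has 30).
Dec 7, 1777 → Jan 7, 1778: 31 days (December has 31).
Jan 7, 1778 → Feb 7, 1778: 31 days (January has 31).
Feb 7, 1778 → Mar 7, 1778: 28 days (February has 28).
Mar 7, 1778 → Apr 7, 1778: 31 days (March has 31).
Apr 7, 1778 → May 7, 1778: 30 days (April has 30).
May 7, 1778 → May 20, 1778: 13 days.
Total: 986 days.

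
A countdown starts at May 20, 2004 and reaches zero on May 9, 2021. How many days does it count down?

6198

May 20, 2004 → May 20, 2005: 365 days.
May 20, 2005 → May 20, 2006: 365 days.
May 20, 2006 → May 20, 2007: 365 days.
May 20, 2007 → May 20, 2008: 366 days (Feb 29, 2008 is in that span).
May 20, 2008 → May 20, 2009: 365 days.
May 20, 2009 → May 20, 2010: 365 days.
May 20, 2010 → May 20, 2011: 365 days.
May 20, 2011 → May 20, 2012: 366 days (Feb 29, 2012 is in that span).
May 20, 2012 → May 20, 2013: 365 days.
May 20, 2013 → May 20, 2014: 365 days.
May 20, 2014 → May 20, 2015: 365 days.
May 20, 2015 → May 20, 2016: 366 days (Feb 29, 2016 is in that span).
May 20, 2016 → May 20, 2017: 365 days.
May 20, 2017 → May 20, 2018: 365 days.
May 20, 2018 → May 20, 2019: 365 days.
May 20, 2019 → May 20, 2020: 366 days (Feb 29, 2020 is in that span).
May 20, 2020 → Jun 20, 2020: 31 days (May has 31).
Jun 20, 2020 → Jul 20, 2020: 30 days (June has 30).
Jul 20, 2020 → Aug 20, 2020: 31 days (July has 31).
Aug 20, 2020 → Sep 20, 2020: 31 days (August has 31).
Sep 20, 2020 → Oct 20, 2020: 30 days (September has 30).
Oct 20, 2020 → Nov 20, 2020: 31 days (October has 31).
Nov 20, 2020 → Dec 20, 2020: 30 days (November has 30).
Dec 20, 2020 → Jan 20, 2021: 31 days (December has 31).
Jan 20, 2021 → Feb 20, 2021: 31 days (January has 31).
Feb 20, 2021 → Mar 20, 2021: 28 days (February has 28).
Mar 20, 2021 → Apr 20, 2021: 31 days (March has 31).
Apr 20, 2021 → May 9, 2021: 19 days.
Total: 6198 days.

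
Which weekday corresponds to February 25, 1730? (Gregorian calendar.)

Saturday

Doomsday rule: the anchor day for the 1700s is Sunday. For year 30: 30÷12 = 2 r 6, and 6÷4 = 1, so 2+6+1 = 9.
Sunday + 9 ≡ Tuesday — that's 1730's doomsday.
In February the doomsday date is Feb 28 (1730 is not a leap year).
Feb 25 is 3 days before Feb 28; 3 mod 7 = 3, so Tuesday − 3 = Saturday.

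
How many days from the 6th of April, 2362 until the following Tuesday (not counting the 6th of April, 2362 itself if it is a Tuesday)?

Apr 6, 2362 is a Friday.
From Friday to the next Tuesday is 4 days.

4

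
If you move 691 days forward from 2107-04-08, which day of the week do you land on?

First find the weekday of Apr 8, 2107. Doomsday rule: the anchor day for the 2100s is Sunday. For year 07: 7÷12 = 0 r 7, and 7÷4 = 1, so 0+7+1 = 8.
Sunday + 8 ≡ Monday — that's 2107's doomsday.
In April the doomsday date is Apr 4.
Apr 8 is 4 days after Apr 4; 4 mod 7 = 4, so Monday + 4 = Friday.
691 mod 7 = 5, so 691 days after a Friday is Friday + 5 = Wednesday.

Wednesday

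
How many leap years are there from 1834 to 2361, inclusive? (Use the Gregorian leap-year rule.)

Multiples of 4 in [1834,2361]: 132.
Of those, multiples of 100: 5 (not leap unless ÷400).
Multiples of 400: 1.
Leap years = 132 − 5 + 1 = 128.

128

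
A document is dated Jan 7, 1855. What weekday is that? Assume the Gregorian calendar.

Doomsday rule: the anchor day for the 1800s is Friday. For year 55: 55÷12 = 4 r 7, and 7÷4 = 1, so 4+7+1 = 12.
Friday + 12 ≡ Wednesday — that's 1855's doomsday.
In January the doomsday date is Jan 3 (1855 is not a leap year).
Jan 7 is 4 days after Jan 3; 4 mod 7 = 4, so Wednesday + 4 = Sunday.

Sunday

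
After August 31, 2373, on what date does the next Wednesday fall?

September 5, 2373

Aug 31, 2373 is a Friday.
From Friday to the next Wednesday is 5 days.
Aug 31, 2373 + 5 = Sep 5, 2373.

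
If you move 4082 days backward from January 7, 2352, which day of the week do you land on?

Sunday

Jan 7, 2352 is a Monday.
4082 mod 7 = 1, so 4082 days before a Monday is Monday − 1 = Sunday.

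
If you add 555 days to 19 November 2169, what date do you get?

May 28, 2171

+365 (one year) → Nov 19, 2170 (190 left).
Nov has 30 days: +12 → Dec 1, 2170 (178 left).
Dec has 31 days: +31 → Jan 1, 2171 (147 left).
Jan has 31 days: +31 → Feb 1, 2171 (116 left).
Feb has 28 days: +28 → Mar 1, 2171 (88 left).
Mar has 31 days: +31 → Apr 1, 2171 (57 left).
Apr has 30 days: +30 → May 1, 2171 (27 left).
+27 → May 28, 2171.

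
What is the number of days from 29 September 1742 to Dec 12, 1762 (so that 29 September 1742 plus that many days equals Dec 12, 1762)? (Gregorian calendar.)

7379

Sep 29, 1742 → Sep 29, 1743: 365 days.
Sep 29, 1743 → Sep 29, 1744: 366 days (Feb 29, 1744 is in that span).
Sep 29, 1744 → Sep 29, 1745: 365 days.
Sep 29, 1745 → Sep 29, 1746: 365 days.
Sep 29, 1746 → Sep 29, 1747: 365 days.
Sep 29, 1747 → Sep 29, 1748: 366 days (Feb 29, 1748 is in that span).
Sep 29, 1748 → Sep 29, 1749: 365 days.
Sep 29, 1749 → Sep 29, 1750: 365 days.
Sep 29, 1750 → Sep 29, 1751: 365 days.
Sep 29, 1751 → Sep 29, 1752: 366 days (Feb 29, 1752 is in that span).
Sep 29, 1752 → Sep 29, 1753: 365 days.
Sep 29, 1753 → Sep 29, 1754: 365 days.
Sep 29, 1754 → Sep 29, 1755: 365 days.
Sep 29, 1755 → Sep 29, 1756: 366 days (Feb 29, 1756 is in that span).
Sep 29, 1756 → Sep 29, 1757: 365 days.
Sep 29, 1757 → Sep 29, 1758: 365 days.
Sep 29, 1758 → Sep 29, 1759: 365 days.
Sep 29, 1759 → Sep 29, 1760: 366 days (Feb 29, 1760 is in that span).
Sep 29, 1760 → Sep 29, 1761: 365 days.
Sep 29, 1761 → Sep 29, 1762: 365 days.
Sep 29, 1762 → Oct 29, 1762: 30 days (September has 30).
Oct 29, 1762 → Nov 29, 1762: 31 days (October has 31).
Nov 29, 1762 → Dec 12, 1762: 13 days.
Total: 7379 days.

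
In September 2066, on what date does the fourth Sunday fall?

September 26, 2066

September 1, 2066 is a Wednesday.
The first Sunday is therefore September 5 (4 days later).
The fourth Sunday is 5 + 3×7 = September 26.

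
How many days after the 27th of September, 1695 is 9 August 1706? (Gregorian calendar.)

Sep 27, 1695 → Sep 27, 1696: 366 days (Feb 29, 1696 is in that span).
Sep 27, 1696 → Sep 27, 1697: 365 days.
Sep 27, 1697 → Sep 27, 1698: 365 days.
Sep 27, 1698 → Sep 27, 1699: 365 days.
Sep 27, 1699 → Sep 27, 1700: 365 days.
Sep 27, 1700 → Sep 27, 1701: 365 days.
Sep 27, 1701 → Sep 27, 1702: 365 days.
Sep 27, 1702 → Sep 27, 1703: 365 days.
Sep 27, 1703 → Sep 27, 1704: 366 days (Feb 29, 1704 is in that span).
Sep 27, 1704 → Sep 27, 1705: 365 days.
Sep 27, 1705 → Oct 27, 1705: 30 days (September has 30).
Oct 27, 1705 → Nov 27, 1705: 31 days (October has 31).
Nov 27, 1705 → Dec 27, 1705: 30 days (November has 30).
Dec 27, 1705 → Jan 27, 1706: 31 days (December has 31).
Jan 27, 1706 → Feb 27, 1706: 31 days (January has 31).
Feb 27, 1706 → Mar 27, 1706: 28 days (February has 28).
Mar 27, 1706 → Apr 27, 1706: 31 days (March has 31).
Apr 27, 1706 → May 27, 1706: 30 days (April has 30).
May 27, 1706 → Jun 27, 1706: 31 days (May has 31).
Jun 27, 1706 → Jul 27, 1706: 30 days (June has 30).
Jul 27, 1706 → Aug 9, 1706: 13 days.
Total: 3968 days.

3968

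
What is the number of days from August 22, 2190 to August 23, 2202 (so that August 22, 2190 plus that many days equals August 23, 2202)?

Aug 22, 2190 → Aug 22, 2191: 365 days.
Aug 22, 2191 → Aug 22, 2192: 366 days (Feb 29, 2192 is in that span).
Aug 22, 2192 → Aug 22, 2193: 365 days.
Aug 22, 2193 → Aug 22, 2194: 365 days.
Aug 22, 2194 → Aug 22, 2195: 365 days.
Aug 22, 2195 → Aug 22, 2196: 366 days (Feb 29, 2196 is in that span).
Aug 22, 2196 → Aug 22, 2197: 365 days.
Aug 22, 2197 → Aug 22, 2198: 365 days.
Aug 22, 2198 → Aug 22, 2199: 365 days.
Aug 22, 2199 → Aug 22, 2200: 365 days.
Aug 22, 2200 → Aug 22, 2201: 365 days.
Aug 22, 2201 → Sep 22, 2201: 31 days (August has 31).
Sep 22, 2201 → Oct 22, 2201: 30 days (September has 30).
Oct 22, 2201 → Nov 22, 2201: 31 days (October has 31).
Nov 22, 2201 → Dec 22, 2201: 30 days (November has 30).
Dec 22, 2201 → Jan 22, 2202: 31 days (December has 31).
Jan 22, 2202 → Feb 22, 2202: 31 days (January has 31).
Feb 22, 2202 → Mar 22, 2202: 28 days (February has 28).
Mar 22, 2202 → Apr 22, 2202: 31 days (March has 31).
Apr 22, 2202 → May 22, 2202: 30 days (April has 30).
May 22, 2202 → Jun 22, 2202: 31 days (May has 31).
Jun 22, 2202 → Jul 22, 2202: 30 days (June has 30).
Jul 22, 2202 → Aug 22, 2202: 31 days (July has 31).
Aug 22, 2202 → Aug 23, 2202: 1 days.
Total: 4383 days.

4383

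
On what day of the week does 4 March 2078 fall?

Doomsday rule: the anchor day for the 2000s is Tuesday. For year 78: 78÷12 = 6 r 6, and 6÷4 = 1, so 6+6+1 = 13.
Tuesday + 13 ≡ Monday — that's 2078's doomsday.
In March the doomsday date is Mar 14.
Mar 4 is 10 days before Mar 14; 10 mod 7 = 3, so Monday − 3 = Friday.

Friday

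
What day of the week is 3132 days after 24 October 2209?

Friday

Oct 24, 2209 is a Tuesday.
3132 mod 7 = 3, so 3132 days after a Tuesday is Tuesday + 3 = Friday.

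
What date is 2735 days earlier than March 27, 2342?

September 30, 2334

−365 (one year) → Mar 27, 2341 (2370 left).
−365 (one year) → Mar 27, 2340 (2005 left).
−366 (one year; includes Feb 29, 2340) → Mar 27, 2339 (1639 left).
−365 (one year) → Mar 27, 2338 (1274 left).
−365 (one year) → Mar 27, 2337 (909 left).
−365 (one year) → Mar 27, 2336 (544 left).
−366 (one year; includes Feb 29, 2336) → Mar 27, 2335 (178 left).
−27 → Feb 28, 2335 (end of Feb, 28 days; 151 left).
−28 → Jan 31, 2335 (end of Jan, 31 days; 123 left).
−31 → Dec 31, 2334 (end of Dec, 31 days; 92 left).
−31 → Nov 30, 2334 (end of Nov, 30 days; 61 left).
−30 → Oct 31, 2334 (end of Oct, 31 days; 31 left).
−31 → Sep 30, 2334 (end of Sep, 30 days; 0 left).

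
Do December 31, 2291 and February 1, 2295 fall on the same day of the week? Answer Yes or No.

No

From Dec 31, 2291 to Feb 1, 2295 is 1128 days.
1128 mod 7 = 1, so they are different weekdays.
(Dec 31, 2291 is a Thursday; Feb 1, 2295 is a Friday.)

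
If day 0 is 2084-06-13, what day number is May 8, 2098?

5077

Jun 13, 2084 → Jun 13, 2085: 365 days.
Jun 13, 2085 → Jun 13, 2086: 365 days.
Jun 13, 2086 → Jun 13, 2087: 365 days.
Jun 13, 2087 → Jun 13, 2088: 366 days (Feb 29, 2088 is in that span).
Jun 13, 2088 → Jun 13, 2089: 365 days.
Jun 13, 2089 → Jun 13, 2090: 365 days.
Jun 13, 2090 → Jun 13, 2091: 365 days.
Jun 13, 2091 → Jun 13, 2092: 366 days (Feb 29, 2092 is in that span).
Jun 13, 2092 → Jun 13, 2093: 365 days.
Jun 13, 2093 → Jun 13, 2094: 365 days.
Jun 13, 2094 → Jun 13, 2095: 365 days.
Jun 13, 2095 → Jun 13, 2096: 366 days (Feb 29, 2096 is in that span).
Jun 13, 2096 → Jun 13, 2097: 365 days.
Jun 13, 2097 → Jul 13, 2097: 30 days (June has 30).
Jul 13, 2097 → Aug 13, 2097: 31 days (July has 31).
Aug 13, 2097 → Sep 13, 2097: 31 days (August has 31).
Sep 13, 2097 → Oct 13, 2097: 30 days (September has 30).
Oct 13, 2097 → Nov 13, 2097: 31 days (October has 31).
Nov 13, 2097 → Dec 13, 2097: 30 days (November has 30).
Dec 13, 2097 → Jan 13, 2098: 31 days (December has 31).
Jan 13, 2098 → Feb 13, 2098: 31 days (January has 31).
Feb 13, 2098 → Mar 13, 2098: 28 days (February has 28).
Mar 13, 2098 → Apr 13, 2098: 31 days (March has 31).
Apr 13, 2098 → May 8, 2098: 25 days.
Total: 5077 days.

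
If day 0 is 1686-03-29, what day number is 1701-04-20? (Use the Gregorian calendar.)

Mar 29, 1686 → Mar 29, 1687: 365 days.
Mar 29, 1687 → Mar 29, 1688: 366 days (Feb 29, 1688 is in that span).
Mar 29, 1688 → Mar 29, 1689: 365 days.
Mar 29, 1689 → Mar 29, 1690: 365 days.
Mar 29, 1690 → Mar 29, 1691: 365 days.
Mar 29, 1691 → Mar 29, 1692: 366 days (Feb 29, 1692 is in that span).
Mar 29, 1692 → Mar 29, 1693: 365 days.
Mar 29, 1693 → Mar 29, 1694: 365 days.
Mar 29, 1694 → Mar 29, 1695: 365 days.
Mar 29, 1695 → Mar 29, 1696: 366 days (Feb 29, 1696 is in that span).
Mar 29, 1696 → Mar 29, 1697: 365 days.
Mar 29, 1697 → Mar 29, 1698: 365 days.
Mar 29, 1698 → Mar 29, 1699: 365 days.
Mar 29, 1699 → Mar 29, 1700: 365 days.
Mar 29, 1700 → Apr 29, 1700: 31 days (March has 31).
Apr 29, 1700 → May 29, 1700: 30 days (April has 30).
May 29, 1700 → Jun 29, 1700: 31 days (May has 31).
Jun 29, 1700 → Jul 29, 1700: 30 days (June has 30).
Jul 29, 1700 → Aug 29, 1700: 31 days (July has 31).
Aug 29, 1700 → Sep 29, 1700: 31 days (August has 31).
Sep 29, 1700 → Oct 29, 1700: 30 days (September has 30).
Oct 29, 1700 → Nov 29, 1700: 31 days (October has 31).
Nov 29, 1700 → Dec 29, 1700: 30 days (November has 30).
Dec 29, 1700 → Jan 29, 1701: 31 days (December has 31).
Jan 29, 1701 → Feb 28, 1701: 30 days (January has 31).
Feb 28, 1701 → Mar 28, 1701: 28 days (February has 28).
Mar 28, 1701 → Apr 20, 1701: 23 days.
Total: 5500 days.

5500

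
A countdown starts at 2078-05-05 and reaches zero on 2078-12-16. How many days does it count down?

May 5, 2078 → Jun 5, 2078: 31 days (May has 31).
Jun 5, 2078 → Jul 5, 2078: 30 days (June has 30).
Jul 5, 2078 → Aug 5, 2078: 31 days (July has 31).
Aug 5, 2078 → Sep 5, 2078: 31 days (August has 31).
Sep 5, 2078 → Oct 5, 2078: 30 days (September has 30).
Oct 5, 2078 → Nov 5, 2078: 31 days (October has 31).
Nov 5, 2078 → Dec 5, 2078: 30 days (November has 30).
Dec 5, 2078 → Dec 16, 2078: 11 days.
Total: 225 days.

225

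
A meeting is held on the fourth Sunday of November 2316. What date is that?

November 1, 2316 is a Wednesday.
The first Sunday is therefore November 5 (4 days later).
The fourth Sunday is 5 + 3×7 = November 26.

November 26, 2316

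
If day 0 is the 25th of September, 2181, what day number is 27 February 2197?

5634

Sep 25, 2181 → Sep 25, 2182: 365 days.
Sep 25, 2182 → Sep 25, 2183: 365 days.
Sep 25, 2183 → Sep 25, 2184: 366 days (Feb 29, 2184 is in that span).
Sep 25, 2184 → Sep 25, 2185: 365 days.
Sep 25, 2185 → Sep 25, 2186: 365 days.
Sep 25, 2186 → Sep 25, 2187: 365 days.
Sep 25, 2187 → Sep 25, 2188: 366 days (Feb 29, 2188 is in that span).
Sep 25, 2188 → Sep 25, 2189: 365 days.
Sep 25, 2189 → Sep 25, 2190: 365 days.
Sep 25, 2190 → Sep 25, 2191: 365 days.
Sep 25, 2191 → Sep 25, 2192: 366 days (Feb 29, 2192 is in that span).
Sep 25, 2192 → Sep 25, 2193: 365 days.
Sep 25, 2193 → Sep 25, 2194: 365 days.
Sep 25, 2194 → Sep 25, 2195: 365 days.
Sep 25, 2195 → Sep 25, 2196: 366 days (Feb 29, 2196 is in that span).
Sep 25, 2196 → Oct 25, 2196: 30 days (September has 30).
Oct 25, 2196 → Nov 25, 2196: 31 days (October has 31).
Nov 25, 2196 → Dec 25, 2196: 30 days (November has 30).
Dec 25, 2196 → Jan 25, 2197: 31 days (December has 31).
Jan 25, 2197 → Feb 25, 2197: 31 days (January has 31).
Feb 25, 2197 → Feb 27, 2197: 2 days.
Total: 5634 days.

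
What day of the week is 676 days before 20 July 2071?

Thursday

Jul 20, 2071 is a Monday.
676 mod 7 = 4, so 676 days before a Monday is Monday − 4 = Thursday.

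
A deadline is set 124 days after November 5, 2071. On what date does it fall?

Nov has 30 days: +26 → Dec 1, 2071 (98 left).
Dec has 31 days: +31 → Jan 1, 2072 (67 left).
Jan has 31 days: +31 → Feb 1, 2072 (36 left).
Feb has 29 days: +29 → Mar 1, 2072 (7 left).
+7 → Mar 8, 2072.

March 8, 2072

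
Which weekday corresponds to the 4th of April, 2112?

Doomsday rule: the anchor day for the 2100s is Sunday. For year 12: 12÷12 = 1 r 0, and 0÷4 = 0, so 1+0+0 = 1.
Sunday + 1 ≡ Monday — that's 2112's doomsday.
In April the doomsday date is Apr 4.
Apr 4 is the doomsday itself: Monday.

Monday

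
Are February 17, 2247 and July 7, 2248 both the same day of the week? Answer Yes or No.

From Feb 17, 2247 to Jul 7, 2248 is 506 days.
506 mod 7 = 2, so they are different weekdays.
(Feb 17, 2247 is a Wednesday; Jul 7, 2248 is a Friday.)

No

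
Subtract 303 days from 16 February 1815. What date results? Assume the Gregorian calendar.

April 19, 1814

−16 → Jan 31, 1815 (end of Jan, 31 days; 287 left).
−31 → Dec 31, 1814 (end of Dec, 31 days; 256 left).
−31 → Nov 30, 1814 (end of Nov, 30 days; 225 left).
−30 → Oct 31, 1814 (end of Oct, 31 days; 195 left).
−31 → Sep 30, 1814 (end of Sep, 30 days; 164 left).
−30 → Aug 31, 1814 (end of Aug, 31 days; 134 left).
−31 → Jul 31, 1814 (end of Jul, 31 days; 103 left).
−31 → Jun 30, 1814 (end of Jun, 30 days; 72 left).
−30 → May 31, 1814 (end of May, 31 days; 42 left).
−31 → Apr 30, 1814 (end of Apr, 30 days; 11 left).
−11 → Apr 19, 1814.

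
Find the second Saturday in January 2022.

January 8, 2022

January 1, 2022 is a Saturday.
The first Saturday is therefore January 1 (same day).
The second Saturday is 1 + 1×7 = January 8.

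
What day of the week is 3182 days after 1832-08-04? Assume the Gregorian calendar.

First find the weekday of Aug 4, 1832. Doomsday rule: the anchor day for the 1800s is Friday. For year 32: 32÷12 = 2 r 8, and 8÷4 = 2, so 2+8+2 = 12.
Friday + 12 ≡ Wednesday — that's 1832's doomsday.
In August the doomsday date is Aug 8.
Aug 4 is 4 days before Aug 8; 4 mod 7 = 4, so Wednesday − 4 = Saturday.
3182 mod 7 = 4, so 3182 days after a Saturday is Saturday + 4 = Wednesday.

Wednesday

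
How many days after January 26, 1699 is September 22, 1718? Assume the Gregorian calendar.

Jan 26, 1699 → Jan 26, 1700: 365 days.
Jan 26, 1700 → Jan 26, 1701: 365 days.
Jan 26, 1701 → Jan 26, 1702: 365 days.
Jan 26, 1702 → Jan 26, 1703: 365 days.
Jan 26, 1703 → Jan 26, 1704: 365 days.
Jan 26, 1704 → Jan 26, 1705: 366 days (Feb 29, 1704 is in that span).
Jan 26, 1705 → Jan 26, 1706: 365 days.
Jan 26, 1706 → Jan 26, 1707: 365 days.
Jan 26, 1707 → Jan 26, 1708: 365 days.
Jan 26, 1708 → Jan 26, 1709: 366 days (Feb 29, 1708 is in that span).
Jan 26, 1709 → Jan 26, 1710: 365 days.
Jan 26, 1710 → Jan 26, 1711: 365 days.
Jan 26, 1711 → Jan 26, 1712: 365 days.
Jan 26, 1712 → Jan 26, 1713: 366 days (Feb 29, 1712 is in that span).
Jan 26, 1713 → Jan 26, 1714: 365 days.
Jan 26, 1714 → Jan 26, 1715: 365 days.
Jan 26, 1715 → Jan 26, 1716: 365 days.
Jan 26, 1716 → Jan 26, 1717: 366 days (Feb 29, 1716 is in that span).
Jan 26, 1717 → Jan 26, 1718: 365 days.
Jan 26, 1718 → Feb 26, 1718: 31 days (January has 31).
Feb 26, 1718 → Mar 26, 1718: 28 days (February has 28).
Mar 26, 1718 → Apr 26, 1718: 31 days (March has 31).
Apr 26, 1718 → May 26, 1718: 30 days (April has 30).
May 26, 1718 → Jun 26, 1718: 31 days (May has 31).
Jun 26, 1718 → Jul 26, 1718: 30 days (June has 30).
Jul 26, 1718 → Aug 26, 1718: 31 days (July has 31).
Aug 26, 1718 → Sep 22, 1718: 27 days.
Total: 7178 days.

7178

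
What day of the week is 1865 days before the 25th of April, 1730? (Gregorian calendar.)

First find the weekday of Apr 25, 1730. Doomsday rule: the anchor day for the 1700s is Sunday. For year 30: 30÷12 = 2 r 6, and 6÷4 = 1, so 2+6+1 = 9.
Sunday + 9 ≡ Tuesday — that's 1730's doomsday.
In April the doomsday date is Apr 4.
Apr 25 is 21 days after Apr 4; 21 mod 7 = 0, so Tuesday + 0 = Tuesday.
1865 mod 7 = 3, so 1865 days before a Tuesday is Tuesday − 3 = Saturday.

Saturday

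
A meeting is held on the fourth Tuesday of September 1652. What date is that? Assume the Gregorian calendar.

September 24, 1652

September 1, 1652 is a Sunday.
The first Tuesday is therefore September 3 (2 days later).
The fourth Tuesday is 3 + 3×7 = September 24.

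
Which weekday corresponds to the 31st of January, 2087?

Doomsday rule: the anchor day for the 2000s is Tuesday. For year 87: 87÷12 = 7 r 3, and 3÷4 = 0, so 7+3+0 = 10.
Tuesday + 10 ≡ Friday — that's 2087's doomsday.
In January the doomsday date is Jan 3 (2087 is not a leap year).
Jan 31 is 28 days after Jan 3; 28 mod 7 = 0, so Friday + 0 = Friday.

Friday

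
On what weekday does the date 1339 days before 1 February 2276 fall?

First find the weekday of Feb 1, 2276. Doomsday rule: the anchor day for the 2200s is Friday. For year 76: 76÷12 = 6 r 4, and 4÷4 = 1, so 6+4+1 = 11.
Friday + 11 ≡ Tuesday — that's 2276's doomsday.
In February the doomsday date is Feb 29 (2276 is a leap year (divisible by 4)).
Feb 1 is 28 days before Feb 29; 28 mod 7 = 0, so Tuesday − 0 = Tuesday.
1339 mod 7 = 2, so 1339 days before a Tuesday is Tuesday − 2 = Sunday.

Sunday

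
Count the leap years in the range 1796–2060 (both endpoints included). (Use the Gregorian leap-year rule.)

65

Multiples of 4 in [1796,2060]: 67.
Of those, multiples of 100: 3 (not leap unless ÷400).
Multiples of 400: 1.
Leap years = 67 − 3 + 1 = 65.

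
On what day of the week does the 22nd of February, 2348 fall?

Doomsday rule: the anchor day for the 2300s is Wednesday. For year 48: 48÷12 = 4 r 0, and 0÷4 = 0, so 4+0+0 = 4.
Wednesday + 4 ≡ Sunday — that's 2348's doomsday.
In February the doomsday date is Feb 29 (2348 is a leap year (divisible by 4)).
Feb 22 is 7 days before Feb 29; 7 mod 7 = 0, so Sunday − 0 = Sunday.

Sunday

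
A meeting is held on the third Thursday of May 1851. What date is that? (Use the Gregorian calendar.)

May 1, 1851 is a Thursday.
The first Thursday is therefore May 1 (same day).
The third Thursday is 1 + 2×7 = May 15.

May 15, 1851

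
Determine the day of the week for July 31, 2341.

Thursday

Doomsday rule: the anchor day for the 2300s is Wednesday. For year 41: 41÷12 = 3 r 5, and 5÷4 = 1, so 3+5+1 = 9.
Wednesday + 9 ≡ Friday — that's 2341's doomsday.
In July the doomsday date is Jul 11.
Jul 31 is 20 days after Jul 11; 20 mod 7 = 6, so Friday + 6 = Thursday.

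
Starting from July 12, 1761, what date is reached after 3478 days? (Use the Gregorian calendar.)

January 19, 1771

+365 (one year) → Jul 12, 1762 (3113 left).
+365 (one year) → Jul 12, 1763 (2748 left).
+366 (one year; includes Feb 29, 1764) → Jul 12, 1764 (2382 left).
+365 (one year) → Jul 12, 1765 (2017 left).
+365 (one year) → Jul 12, 1766 (1652 left).
+365 (one year) → Jul 12, 1767 (1287 left).
+366 (one year; includes Feb 29, 1768) → Jul 12, 1768 (921 left).
+365 (one year) → Jul 12, 1769 (556 left).
+365 (one year) → Jul 12, 1770 (191 left).
Jul has 31 days: +20 → Aug 1, 1770 (171 left).
Aug has 31 days: +31 → Sep 1, 1770 (140 left).
Sep has 30 days: +30 → Oct 1, 1770 (110 left).
Oct has 31 days: +31 → Nov 1, 1770 (79 left).
Nov has 30 days: +30 → Dec 1, 1770 (49 left).
Dec has 31 days: +31 → Jan 1, 1771 (18 left).
+18 → Jan 19, 1771.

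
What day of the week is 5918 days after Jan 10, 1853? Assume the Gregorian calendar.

Thursday

Jan 10, 1853 is a Monday.
5918 mod 7 = 3, so 5918 days after a Monday is Monday + 3 = Thursday.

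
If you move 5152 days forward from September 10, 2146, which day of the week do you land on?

First find the weekday of Sep 10, 2146. Doomsday rule: the anchor day for the 2100s is Sunday. For year 46: 46÷12 = 3 r 10, and 10÷4 = 2, so 3+10+2 = 15.
Sunday + 15 ≡ Monday — that's 2146's doomsday.
In September the doomsday date is Sep 5.
Sep 10 is 5 days after Sep 5; 5 mod 7 = 5, so Monday + 5 = Saturday.
5152 mod 7 = 0, so 5152 days after a Saturday is Saturday + 0 = Saturday.

Saturday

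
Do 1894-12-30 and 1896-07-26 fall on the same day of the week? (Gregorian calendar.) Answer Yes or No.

From Dec 30, 1894 to Jul 26, 1896 is 574 days.
574 mod 7 = 0, so they are the same weekday.
(Dec 30, 1894 is a Sunday; Jul 26, 1896 is a Sunday.)

Yes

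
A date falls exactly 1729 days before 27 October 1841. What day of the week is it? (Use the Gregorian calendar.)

Wednesday

First find the weekday of Oct 27, 1841. Doomsday rule: the anchor day for the 1800s is Friday. For year 41: 41÷12 = 3 r 5, and 5÷4 = 1, so 3+5+1 = 9.
Friday + 9 ≡ Sunday — that's 1841's doomsday.
In October the doomsday date is Oct 10.
Oct 27 is 17 days after Oct 10; 17 mod 7 = 3, so Sunday + 3 = Wednesday.
1729 mod 7 = 0, so 1729 days before a Wednesday is Wednesday − 0 = Wednesday.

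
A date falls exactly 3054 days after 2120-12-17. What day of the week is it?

First find the weekday of Dec 17, 2120. Doomsday rule: the anchor day for the 2100s is Sunday. For year 20: 20÷12 = 1 r 8, and 8÷4 = 2, so 1+8+2 = 11.
Sunday + 11 ≡ Thursday — that's 2120's doomsday.
In December the doomsday date is Dec 12.
Dec 17 is 5 days after Dec 12; 5 mod 7 = 5, so Thursday + 5 = Tuesday.
3054 mod 7 = 2, so 3054 days after a Tuesday is Tuesday + 2 = Thursday.

Thursday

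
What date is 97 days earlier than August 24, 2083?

−24 → Jul 31, 2083 (end of Jul, 31 days; 73 left).
−31 → Jun 30, 2083 (end of Jun, 30 days; 42 left).
−30 → May 31, 2083 (end of May, 31 days; 12 left).
−12 → May 19, 2083.

May 19, 2083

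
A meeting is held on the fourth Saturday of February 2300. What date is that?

February 24, 2300

February 1, 2300 is a Thursday.
The first Saturday is therefore February 3 (2 days later).
The fourth Saturday is 3 + 3×7 = February 24.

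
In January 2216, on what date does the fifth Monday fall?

January 1, 2216 is a Monday.
The first Monday is therefore January 1 (same day).
The fifth Monday is 1 + 4×7 = January 29.

January 29, 2216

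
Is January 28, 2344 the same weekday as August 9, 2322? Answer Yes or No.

No

From Aug 9, 2322 to Jan 28, 2344 is 7842 days.
7842 mod 7 = 2, so they are different weekdays.
(Aug 9, 2322 is a Wednesday; Jan 28, 2344 is a Friday.)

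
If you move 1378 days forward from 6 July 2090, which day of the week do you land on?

Jul 6, 2090 is a Thursday.
1378 mod 7 = 6, so 1378 days after a Thursday is Thursday + 6 = Wednesday.

Wednesday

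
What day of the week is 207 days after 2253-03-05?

Wednesday

First find the weekday of Mar 5, 2253. Doomsday rule: the anchor day for the 2200s is Friday. For year 53: 53÷12 = 4 r 5, and 5÷4 = 1, so 4+5+1 = 10.
Friday + 10 ≡ Monday — that's 2253's doomsday.
In March the doomsday date is Mar 14.
Mar 5 is 9 days before Mar 14; 9 mod 7 = 2, so Monday − 2 = Saturday.
207 mod 7 = 4, so 207 days after a Saturday is Saturday + 4 = Wednesday.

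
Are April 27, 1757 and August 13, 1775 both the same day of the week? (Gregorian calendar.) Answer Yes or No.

No

From Apr 27, 1757 to Aug 13, 1775 is 6682 days.
6682 mod 7 = 4, so they are different weekdays.
(Apr 27, 1757 is a Wednesday; Aug 13, 1775 is a Sunday.)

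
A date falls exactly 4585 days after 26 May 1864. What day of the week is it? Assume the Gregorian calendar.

Thursday

May 26, 1864 is a Thursday.
4585 mod 7 = 0, so 4585 days after a Thursday is Thursday + 0 = Thursday.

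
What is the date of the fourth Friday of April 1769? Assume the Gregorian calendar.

April 28, 1769

April 1, 1769 is a Saturday.
The first Friday is therefore April 7 (6 days later).
The fourth Friday is 7 + 3×7 = April 28.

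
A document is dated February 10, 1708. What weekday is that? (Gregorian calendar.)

Doomsday rule: the anchor day for the 1700s is Sunday. For year 08: 8÷12 = 0 r 8, and 8÷4 = 2, so 0+8+2 = 10.
Sunday + 10 ≡ Wednesday — that's 1708's doomsday.
In February the doomsday date is Feb 29 (1708 is a leap year (divisible by 4)).
Feb 10 is 19 days before Feb 29; 19 mod 7 = 5, so Wednesday − 5 = Friday.

Friday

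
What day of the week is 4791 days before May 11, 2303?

May 11, 2303 is a Monday.
4791 mod 7 = 3, so 4791 days before a Monday is Monday − 3 = Friday.

Friday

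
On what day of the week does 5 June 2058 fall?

Doomsday rule: the anchor day for the 2000s is Tuesday. For year 58: 58÷12 = 4 r 10, and 10÷4 = 2, so 4+10+2 = 16.
Tuesday + 16 ≡ Thursday — that's 2058's doomsday.
In June the doomsday date is Jun 6.
Jun 5 is 1 day before Jun 6; 1 mod 7 = 1, so Thursday − 1 = Wednesday.

Wednesday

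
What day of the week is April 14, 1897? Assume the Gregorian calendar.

Doomsday rule: the anchor day for the 1800s is Friday. For year 97: 97÷12 = 8 r 1, and 1÷4 = 0, so 8+1+0 = 9.
Friday + 9 ≡ Sunday — that's 1897's doomsday.
In April the doomsday date is Apr 4.
Apr 14 is 10 days after Apr 4; 10 mod 7 = 3, so Sunday + 3 = Wednesday.

Wednesday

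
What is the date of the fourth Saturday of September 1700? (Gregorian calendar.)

September 25, 1700

September 1, 1700 is a Wednesday.
The first Saturday is therefore September 4 (3 days later).
The fourth Saturday is 4 + 3×7 = September 25.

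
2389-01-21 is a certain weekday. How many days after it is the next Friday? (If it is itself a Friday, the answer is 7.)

Jan 21, 2389 is a Saturday.
From Saturday to the next Friday is 6 days.

6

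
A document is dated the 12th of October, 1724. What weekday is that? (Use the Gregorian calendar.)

Thursday

Doomsday rule: the anchor day for the 1700s is Sunday. For year 24: 24÷12 = 2 r 0, and 0÷4 = 0, so 2+0+0 = 2.
Sunday + 2 ≡ Tuesday — that's 1724's doomsday.
In October the doomsday date is Oct 10.
Oct 12 is 2 days after Oct 10; 2 mod 7 = 2, so Tuesday + 2 = Thursday.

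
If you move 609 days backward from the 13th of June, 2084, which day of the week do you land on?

Tuesday

Jun 13, 2084 is a Tuesday.
609 mod 7 = 0, so 609 days before a Tuesday is Tuesday − 0 = Tuesday.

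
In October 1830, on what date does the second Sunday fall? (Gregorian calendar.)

October 10, 1830

October 1, 1830 is a Friday.
The first Sunday is therefore October 3 (2 days later).
The second Sunday is 3 + 1×7 = October 10.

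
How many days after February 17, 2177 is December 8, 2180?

1390

Feb 17, 2177 → Feb 17, 2178: 365 days.
Feb 17, 2178 → Feb 17, 2179: 365 days.
Feb 17, 2179 → Feb 17, 2180: 365 days.
Feb 17, 2180 → Mar 17, 2180: 29 days (February has 29).
Mar 17, 2180 → Apr 17, 2180: 31 days (March has 31).
Apr 17, 2180 → May 17, 2180: 30 days (April has 30).
May 17, 2180 → Jun 17, 2180: 31 days (May has 31).
Jun 17, 2180 → Jul 17, 2180: 30 days (June has 30).
Jul 17, 2180 → Aug 17, 2180: 31 days (July has 31).
Aug 17, 2180 → Sep 17, 2180: 31 days (August has 31).
Sep 17, 2180 → Oct 17, 2180: 30 days (September has 30).
Oct 17, 2180 → Nov 17, 2180: 31 days (October has 31).
Nov 17, 2180 → Dec 8, 2180: 21 days.
Total: 1390 days.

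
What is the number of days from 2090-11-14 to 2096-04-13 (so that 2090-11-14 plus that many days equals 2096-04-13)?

Nov 14, 2090 → Nov 14, 2091: 365 days.
Nov 14, 2091 → Nov 14, 2092: 366 days (Feb 29, 2092 is in that span).
Nov 14, 2092 → Nov 14, 2093: 365 days.
Nov 14, 2093 → Nov 14, 2094: 365 days.
Nov 14, 2094 → Nov 14, 2095: 365 days.
Nov 14, 2095 → Dec 14, 2095: 30 days (November has 30).
Dec 14, 2095 → Jan 14, 2096: 31 days (December has 31).
Jan 14, 2096 → Feb 14, 2096: 31 days (January has 31).
Feb 14, 2096 → Mar 14, 2096: 29 days (February has 29).
Mar 14, 2096 → Apr 13, 2096: 30 days.
Total: 1977 days.

1977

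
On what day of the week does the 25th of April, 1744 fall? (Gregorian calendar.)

Saturday

Doomsday rule: the anchor day for the 1700s is Sunday. For year 44: 44÷12 = 3 r 8, and 8÷4 = 2, so 3+8+2 = 13.
Sunday + 13 ≡ Saturday — that's 1744's doomsday.
In April the doomsday date is Apr 4.
Apr 25 is 21 days after Apr 4; 21 mod 7 = 0, so Saturday + 0 = Saturday.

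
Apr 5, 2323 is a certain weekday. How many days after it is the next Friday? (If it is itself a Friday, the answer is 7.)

1

Apr 5, 2323 is a Thursday.
From Thursday to the next Friday is 1 day.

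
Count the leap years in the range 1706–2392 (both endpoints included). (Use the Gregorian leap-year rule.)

167

Multiples of 4 in [1706,2392]: 172.
Of those, multiples of 100: 6 (not leap unless ÷400).
Multiples of 400: 1.
Leap years = 172 − 6 + 1 = 167.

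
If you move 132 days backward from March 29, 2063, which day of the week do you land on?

First find the weekday of Mar 29, 2063. Doomsday rule: the anchor day for the 2000s is Tuesday. For year 63: 63÷12 = 5 r 3, and 3÷4 = 0, so 5+3+0 = 8.
Tuesday + 8 ≡ Wednesday — that's 2063's doomsday.
In March the doomsday date is Mar 14.
Mar 29 is 15 days after Mar 14; 15 mod 7 = 1, so Wednesday + 1 = Thursday.
132 mod 7 = 6, so 132 days before a Thursday is Thursday − 6 = Friday.

Friday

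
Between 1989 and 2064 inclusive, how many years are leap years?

Multiples of 4 in [1989,2064]: 19.
Of those, multiples of 100: 1 (not leap unless ÷400).
Multiples of 400: 1.
Leap years = 19 − 1 + 1 = 19.

19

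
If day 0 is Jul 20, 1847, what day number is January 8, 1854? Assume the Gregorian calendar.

Jul 20, 1847 → Jul 20, 1848: 366 days (Feb 29, 1848 is in that span).
Jul 20, 1848 → Jul 20, 1849: 365 days.
Jul 20, 1849 → Jul 20, 1850: 365 days.
Jul 20, 1850 → Jul 20, 1851: 365 days.
Jul 20, 1851 → Jul 20, 1852: 366 days (Feb 29, 1852 is in that span).
Jul 20, 1852 → Jul 20, 1853: 365 days.
Jul 20, 1853 → Aug 20, 1853: 31 days (July has 31).
Aug 20, 1853 → Sep 20, 1853: 31 days (August has 31).
Sep 20, 1853 → Oct 20, 1853: 30 days (September has 30).
Oct 20, 1853 → Nov 20, 1853: 31 days (October has 31).
Nov 20, 1853 → Dec 20, 1853: 30 days (November has 30).
Dec 20, 1853 → Jan 8, 1854: 19 days.
Total: 2364 days.

2364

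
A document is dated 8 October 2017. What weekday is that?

Sunday

January 1, 2017 is a Sunday.
Jan 1, 2017 → Feb 1, 2017: 31 days (January has 31).
Feb 1, 2017 → Mar 1, 2017: 28 days (February has 28).
Mar 1, 2017 → Apr 1, 2017: 31 days (March has 31).
Apr 1, 2017 → May 1, 2017: 30 days (April has 30).
May 1, 2017 → Jun 1, 2017: 31 days (May has 31).
Jun 1, 2017 → Jul 1, 2017: 30 days (June has 30).
Jul 1, 2017 → Aug 1, 2017: 31 days (July has 31).
Aug 1, 2017 → Sep 1, 2017: 31 days (August has 31).
Sep 1, 2017 → Oct 1, 2017: 30 days (September has 30).
Oct 1, 2017 → Oct 8, 2017: 7 days.
Total: 280 days.
280 mod 7 = 0, so Sunday + 0 = Sunday.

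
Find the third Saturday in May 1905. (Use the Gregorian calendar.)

May 20, 1905

May 1, 1905 is a Monday.
The first Saturday is therefore May 6 (5 days later).
The third Saturday is 6 + 2×7 = May 20.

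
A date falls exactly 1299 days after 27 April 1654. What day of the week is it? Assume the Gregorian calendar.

First find the weekday of Apr 27, 1654. Doomsday rule: the anchor day for the 1600s is Tuesday. For year 54: 54÷12 = 4 r 6, and 6÷4 = 1, so 4+6+1 = 11.
Tuesday + 11 ≡ Saturday — that's 1654's doomsday.
In April the doomsday date is Apr 4.
Apr 27 is 23 days after Apr 4; 23 mod 7 = 2, so Saturday + 2 = Monday.
1299 mod 7 = 4, so 1299 days after a Monday is Monday + 4 = Friday.

Friday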